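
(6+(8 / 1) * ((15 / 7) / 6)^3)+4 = 3555 / 343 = 10.36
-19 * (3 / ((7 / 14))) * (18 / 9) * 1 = -228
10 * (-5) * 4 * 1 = -200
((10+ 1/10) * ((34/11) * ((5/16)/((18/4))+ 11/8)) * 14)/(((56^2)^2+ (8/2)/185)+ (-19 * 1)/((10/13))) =0.00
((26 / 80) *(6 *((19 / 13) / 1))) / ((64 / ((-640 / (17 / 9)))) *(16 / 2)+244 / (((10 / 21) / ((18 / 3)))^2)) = 2565 / 34862336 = 0.00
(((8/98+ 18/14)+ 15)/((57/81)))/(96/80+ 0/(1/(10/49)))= 18045/931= 19.38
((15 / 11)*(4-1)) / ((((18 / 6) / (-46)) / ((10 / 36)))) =-575 / 33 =-17.42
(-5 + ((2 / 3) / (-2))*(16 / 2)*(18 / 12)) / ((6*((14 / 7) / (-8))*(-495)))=-2 / 165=-0.01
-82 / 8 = -41 / 4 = -10.25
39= 39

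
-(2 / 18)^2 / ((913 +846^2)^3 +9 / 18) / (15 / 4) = -8 / 894312724937274640485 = -0.00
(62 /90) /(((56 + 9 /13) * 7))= 0.00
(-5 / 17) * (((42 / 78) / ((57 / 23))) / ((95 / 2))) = -0.00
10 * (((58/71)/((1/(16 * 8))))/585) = 14848/8307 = 1.79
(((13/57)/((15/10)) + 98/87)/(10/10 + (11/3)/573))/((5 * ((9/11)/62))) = 82586108/4289535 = 19.25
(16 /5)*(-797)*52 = -663104 /5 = -132620.80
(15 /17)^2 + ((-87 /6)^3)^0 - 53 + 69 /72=-348625 /6936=-50.26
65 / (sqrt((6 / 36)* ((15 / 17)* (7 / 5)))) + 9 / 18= 1 / 2 + 65* sqrt(238) / 7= 143.75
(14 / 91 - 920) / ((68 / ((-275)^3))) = 124344515625 / 442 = 281322433.54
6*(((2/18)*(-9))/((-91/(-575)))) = -3450/91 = -37.91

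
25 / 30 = 5 / 6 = 0.83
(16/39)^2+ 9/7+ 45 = 46.45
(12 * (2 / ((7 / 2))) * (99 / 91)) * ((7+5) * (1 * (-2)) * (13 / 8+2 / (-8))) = -156816 / 637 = -246.18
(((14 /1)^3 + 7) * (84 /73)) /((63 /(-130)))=-476840 /73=-6532.05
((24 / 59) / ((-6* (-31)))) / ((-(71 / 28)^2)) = -3136 / 9219989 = -0.00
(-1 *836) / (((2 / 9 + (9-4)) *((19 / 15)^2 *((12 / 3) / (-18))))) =400950 / 893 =448.99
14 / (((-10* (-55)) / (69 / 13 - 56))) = -4613 / 3575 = -1.29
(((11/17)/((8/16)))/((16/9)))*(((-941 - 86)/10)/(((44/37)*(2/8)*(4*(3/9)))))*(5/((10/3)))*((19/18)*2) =-6497829/10880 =-597.23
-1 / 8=-0.12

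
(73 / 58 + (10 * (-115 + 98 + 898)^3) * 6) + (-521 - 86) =2379616451547 / 58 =41027869854.26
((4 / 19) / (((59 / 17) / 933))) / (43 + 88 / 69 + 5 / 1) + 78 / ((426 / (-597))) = -430433283 / 3979550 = -108.16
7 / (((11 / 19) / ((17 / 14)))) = 323 / 22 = 14.68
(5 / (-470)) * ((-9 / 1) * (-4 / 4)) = -9 / 94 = -0.10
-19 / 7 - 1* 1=-26 / 7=-3.71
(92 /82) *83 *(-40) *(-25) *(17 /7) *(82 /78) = 64906000 /273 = 237750.92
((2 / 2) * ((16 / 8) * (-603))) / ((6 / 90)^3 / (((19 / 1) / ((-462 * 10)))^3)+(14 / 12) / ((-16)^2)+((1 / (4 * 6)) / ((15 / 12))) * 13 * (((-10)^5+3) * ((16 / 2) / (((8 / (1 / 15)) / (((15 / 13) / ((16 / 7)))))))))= 63528606720 / 301213355471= 0.21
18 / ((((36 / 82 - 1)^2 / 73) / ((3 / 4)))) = 3313251 / 1058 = 3131.62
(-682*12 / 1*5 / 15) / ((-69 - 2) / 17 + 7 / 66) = 3060816 / 4567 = 670.20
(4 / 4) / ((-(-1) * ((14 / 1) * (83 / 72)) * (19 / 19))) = 36 / 581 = 0.06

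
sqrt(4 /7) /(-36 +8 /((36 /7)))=-9 * sqrt(7) /1085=-0.02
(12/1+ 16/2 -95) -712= -787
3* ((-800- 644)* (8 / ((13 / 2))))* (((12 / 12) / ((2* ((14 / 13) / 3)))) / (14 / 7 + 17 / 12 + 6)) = -623808 / 791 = -788.63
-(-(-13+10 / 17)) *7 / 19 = -1477 / 323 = -4.57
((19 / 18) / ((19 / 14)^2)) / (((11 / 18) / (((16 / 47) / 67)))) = 3136 / 658141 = 0.00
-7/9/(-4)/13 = 7/468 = 0.01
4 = 4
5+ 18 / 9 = 7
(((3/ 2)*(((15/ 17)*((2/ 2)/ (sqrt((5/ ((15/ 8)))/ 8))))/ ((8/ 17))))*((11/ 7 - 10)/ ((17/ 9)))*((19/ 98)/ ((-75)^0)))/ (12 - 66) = 16815*sqrt(3)/ 373184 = 0.08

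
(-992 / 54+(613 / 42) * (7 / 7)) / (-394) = 1427 / 148932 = 0.01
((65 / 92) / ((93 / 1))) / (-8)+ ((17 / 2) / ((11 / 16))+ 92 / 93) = 3351015 / 250976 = 13.35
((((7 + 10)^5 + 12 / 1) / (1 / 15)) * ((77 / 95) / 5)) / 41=327989739 / 3895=84207.89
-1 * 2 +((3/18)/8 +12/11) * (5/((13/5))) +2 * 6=83315/6864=12.14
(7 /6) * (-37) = -259 /6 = -43.17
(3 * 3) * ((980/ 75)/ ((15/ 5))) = 196/ 5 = 39.20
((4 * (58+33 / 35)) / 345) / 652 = 2063 / 1968225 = 0.00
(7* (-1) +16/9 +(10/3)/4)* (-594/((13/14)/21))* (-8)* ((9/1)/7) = -7883568/13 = -606428.31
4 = 4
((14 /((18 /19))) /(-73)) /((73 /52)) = -6916 /47961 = -0.14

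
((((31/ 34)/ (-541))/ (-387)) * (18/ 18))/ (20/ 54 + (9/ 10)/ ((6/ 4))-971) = -465/ 103577018668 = -0.00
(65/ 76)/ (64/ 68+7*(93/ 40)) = 11050/ 222433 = 0.05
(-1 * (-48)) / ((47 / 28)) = 28.60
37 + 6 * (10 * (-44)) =-2603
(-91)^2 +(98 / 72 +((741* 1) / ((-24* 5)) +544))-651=8169.19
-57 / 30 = -19 / 10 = -1.90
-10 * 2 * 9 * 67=-12060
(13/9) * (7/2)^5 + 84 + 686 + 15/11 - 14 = 4802729/3168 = 1516.01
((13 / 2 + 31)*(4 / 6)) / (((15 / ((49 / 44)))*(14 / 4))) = 35 / 66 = 0.53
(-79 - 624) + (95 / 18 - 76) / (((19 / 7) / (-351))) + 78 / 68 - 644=132594 / 17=7799.65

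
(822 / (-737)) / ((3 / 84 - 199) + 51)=7672 / 1017797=0.01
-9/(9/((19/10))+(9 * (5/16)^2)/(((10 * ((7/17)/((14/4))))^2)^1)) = -77824/46451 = -1.68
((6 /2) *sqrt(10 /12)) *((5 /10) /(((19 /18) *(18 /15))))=15 *sqrt(30) /76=1.08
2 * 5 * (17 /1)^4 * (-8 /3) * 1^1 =-6681680 /3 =-2227226.67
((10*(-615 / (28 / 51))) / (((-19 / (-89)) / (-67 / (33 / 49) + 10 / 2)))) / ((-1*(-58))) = 7253208525 / 84854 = 85478.69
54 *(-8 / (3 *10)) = -72 / 5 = -14.40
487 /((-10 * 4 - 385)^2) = 487 /180625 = 0.00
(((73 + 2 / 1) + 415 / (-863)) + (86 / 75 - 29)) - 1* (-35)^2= -1178.33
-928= -928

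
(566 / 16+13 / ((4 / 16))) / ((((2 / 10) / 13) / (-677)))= -30759495 / 8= -3844936.88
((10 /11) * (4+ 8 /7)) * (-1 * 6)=-2160 /77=-28.05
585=585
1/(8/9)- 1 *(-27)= 225/8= 28.12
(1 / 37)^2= 1 / 1369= 0.00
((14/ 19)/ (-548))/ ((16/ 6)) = -21/ 41648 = -0.00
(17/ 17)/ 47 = 0.02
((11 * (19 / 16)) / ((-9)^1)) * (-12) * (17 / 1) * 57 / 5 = 67507 / 20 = 3375.35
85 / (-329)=-85 / 329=-0.26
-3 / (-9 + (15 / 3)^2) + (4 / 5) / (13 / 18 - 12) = -4197 / 16240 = -0.26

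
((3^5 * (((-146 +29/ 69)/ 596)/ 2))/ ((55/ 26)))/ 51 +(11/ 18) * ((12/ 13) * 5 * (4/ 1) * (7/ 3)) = 7812756077/ 299917332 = 26.05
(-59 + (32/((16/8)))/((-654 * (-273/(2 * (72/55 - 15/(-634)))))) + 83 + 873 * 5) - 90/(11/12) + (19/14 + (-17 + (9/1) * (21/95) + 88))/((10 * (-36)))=10150680833625881/2365788625200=4290.61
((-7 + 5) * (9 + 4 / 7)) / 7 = -134 / 49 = -2.73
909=909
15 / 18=0.83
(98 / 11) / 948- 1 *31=-161585 / 5214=-30.99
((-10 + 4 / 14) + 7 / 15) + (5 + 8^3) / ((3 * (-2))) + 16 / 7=-6519 / 70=-93.13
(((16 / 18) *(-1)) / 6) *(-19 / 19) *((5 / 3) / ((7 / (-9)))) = -20 / 63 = -0.32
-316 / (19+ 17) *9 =-79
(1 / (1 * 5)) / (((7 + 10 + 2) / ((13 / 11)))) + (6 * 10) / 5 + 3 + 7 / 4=70067 / 4180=16.76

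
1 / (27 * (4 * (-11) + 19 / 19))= -1 / 1161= -0.00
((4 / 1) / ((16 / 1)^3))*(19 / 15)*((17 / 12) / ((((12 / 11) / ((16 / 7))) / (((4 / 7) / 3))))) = 3553 / 5080320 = 0.00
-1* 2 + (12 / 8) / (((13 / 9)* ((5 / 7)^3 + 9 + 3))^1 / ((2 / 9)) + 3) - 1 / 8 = -964015 / 457528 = -2.11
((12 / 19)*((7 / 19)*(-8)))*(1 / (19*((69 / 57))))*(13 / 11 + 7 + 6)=-104832 / 91333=-1.15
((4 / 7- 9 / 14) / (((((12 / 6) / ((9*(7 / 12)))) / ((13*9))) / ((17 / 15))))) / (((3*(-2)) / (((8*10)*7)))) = 2320.50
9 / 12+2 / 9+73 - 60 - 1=12.97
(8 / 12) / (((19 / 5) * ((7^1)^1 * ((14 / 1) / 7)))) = 5 / 399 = 0.01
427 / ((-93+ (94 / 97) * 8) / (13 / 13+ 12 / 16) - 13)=-289933 / 41903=-6.92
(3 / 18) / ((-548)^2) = 1 / 1801824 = 0.00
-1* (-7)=7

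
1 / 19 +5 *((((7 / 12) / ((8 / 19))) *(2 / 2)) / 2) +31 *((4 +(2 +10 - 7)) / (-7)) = -928003 / 25536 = -36.34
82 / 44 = 41 / 22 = 1.86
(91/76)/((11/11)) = 91/76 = 1.20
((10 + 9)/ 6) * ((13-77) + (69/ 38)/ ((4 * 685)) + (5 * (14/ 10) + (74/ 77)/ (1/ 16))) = -333699287/ 2531760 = -131.81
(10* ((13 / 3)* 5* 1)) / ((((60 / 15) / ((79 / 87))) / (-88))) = -1129700 / 261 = -4328.35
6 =6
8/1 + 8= 16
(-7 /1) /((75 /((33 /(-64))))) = 77 /1600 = 0.05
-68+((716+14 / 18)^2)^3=72071282668744904188213 / 531441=135614833384599427.20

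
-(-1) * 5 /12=5 /12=0.42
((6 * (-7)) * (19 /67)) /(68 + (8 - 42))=-399 /1139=-0.35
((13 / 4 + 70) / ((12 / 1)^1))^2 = 85849 / 2304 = 37.26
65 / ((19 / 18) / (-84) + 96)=98280 / 145133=0.68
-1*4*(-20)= 80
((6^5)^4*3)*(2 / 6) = 3656158440062976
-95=-95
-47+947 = 900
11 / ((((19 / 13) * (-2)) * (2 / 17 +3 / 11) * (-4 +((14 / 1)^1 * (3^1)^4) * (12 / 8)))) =-26741 / 4707478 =-0.01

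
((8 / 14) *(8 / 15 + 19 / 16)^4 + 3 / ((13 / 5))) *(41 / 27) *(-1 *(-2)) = 2725389420659 / 145566720000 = 18.72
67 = 67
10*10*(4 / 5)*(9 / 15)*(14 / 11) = 672 / 11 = 61.09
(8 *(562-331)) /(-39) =-616 /13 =-47.38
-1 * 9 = -9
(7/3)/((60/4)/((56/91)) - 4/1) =56/489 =0.11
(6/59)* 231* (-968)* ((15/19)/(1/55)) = -1106859600/1121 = -987385.91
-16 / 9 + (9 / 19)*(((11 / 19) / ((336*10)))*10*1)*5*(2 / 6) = -1.78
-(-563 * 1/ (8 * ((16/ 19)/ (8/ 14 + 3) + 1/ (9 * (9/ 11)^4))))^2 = -249361328683128380625/ 11781735678039616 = -21165.08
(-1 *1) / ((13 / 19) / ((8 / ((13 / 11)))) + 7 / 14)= -1672 / 1005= -1.66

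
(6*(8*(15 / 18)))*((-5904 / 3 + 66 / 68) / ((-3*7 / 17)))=445860 / 7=63694.29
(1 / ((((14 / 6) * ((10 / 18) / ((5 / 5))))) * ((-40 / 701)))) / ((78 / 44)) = -69399 / 9100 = -7.63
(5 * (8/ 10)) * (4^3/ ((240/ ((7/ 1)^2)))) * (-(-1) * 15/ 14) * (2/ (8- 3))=112/ 5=22.40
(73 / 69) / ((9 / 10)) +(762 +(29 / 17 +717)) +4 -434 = 11104712 / 10557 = 1051.88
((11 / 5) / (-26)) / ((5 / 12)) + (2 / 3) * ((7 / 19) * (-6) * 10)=-92254 / 6175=-14.94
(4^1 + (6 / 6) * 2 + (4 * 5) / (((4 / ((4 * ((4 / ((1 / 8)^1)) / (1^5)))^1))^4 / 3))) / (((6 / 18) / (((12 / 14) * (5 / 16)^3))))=35389443375 / 7168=4937143.33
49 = 49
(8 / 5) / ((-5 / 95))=-152 / 5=-30.40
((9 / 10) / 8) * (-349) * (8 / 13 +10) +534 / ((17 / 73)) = 16586247 / 8840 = 1876.27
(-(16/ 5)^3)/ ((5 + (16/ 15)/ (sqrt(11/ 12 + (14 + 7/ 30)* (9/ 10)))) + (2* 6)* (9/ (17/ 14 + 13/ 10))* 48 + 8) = -6351889944576/ 402191665410125 + 7929856* sqrt(12354)/ 402191665410125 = -0.02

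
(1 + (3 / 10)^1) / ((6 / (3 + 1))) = 13 / 15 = 0.87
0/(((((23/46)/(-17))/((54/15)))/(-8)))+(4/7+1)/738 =11/5166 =0.00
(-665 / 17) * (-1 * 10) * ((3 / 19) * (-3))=-3150 / 17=-185.29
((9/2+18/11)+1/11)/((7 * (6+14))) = 137/3080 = 0.04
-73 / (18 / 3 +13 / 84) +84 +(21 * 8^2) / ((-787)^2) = 23100681072 / 320213773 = 72.14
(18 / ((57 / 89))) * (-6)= -3204 / 19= -168.63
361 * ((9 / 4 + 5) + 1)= 11913 / 4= 2978.25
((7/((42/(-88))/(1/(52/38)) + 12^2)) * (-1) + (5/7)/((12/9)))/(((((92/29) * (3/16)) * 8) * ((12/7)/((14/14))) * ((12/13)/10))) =1539775445/2381420736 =0.65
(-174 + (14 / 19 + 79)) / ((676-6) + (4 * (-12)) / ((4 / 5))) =-1791 / 11590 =-0.15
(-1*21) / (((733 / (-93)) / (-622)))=-1214766 / 733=-1657.25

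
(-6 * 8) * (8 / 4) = -96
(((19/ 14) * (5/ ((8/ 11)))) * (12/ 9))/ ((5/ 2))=209/ 42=4.98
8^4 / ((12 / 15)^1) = 5120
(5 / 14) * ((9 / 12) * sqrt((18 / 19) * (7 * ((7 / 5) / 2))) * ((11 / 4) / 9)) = 0.18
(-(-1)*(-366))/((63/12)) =-488/7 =-69.71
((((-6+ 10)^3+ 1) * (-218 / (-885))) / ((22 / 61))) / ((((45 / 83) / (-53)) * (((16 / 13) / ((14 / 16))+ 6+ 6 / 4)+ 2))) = -69203018066 / 173915775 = -397.91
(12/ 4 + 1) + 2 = 6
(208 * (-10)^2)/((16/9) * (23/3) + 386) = 4320/83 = 52.05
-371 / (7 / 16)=-848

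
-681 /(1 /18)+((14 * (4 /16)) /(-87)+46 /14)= -12254.75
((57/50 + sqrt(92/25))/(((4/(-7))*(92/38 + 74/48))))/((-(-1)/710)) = -226632*sqrt(23)/1807 - 3229506/9035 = -958.93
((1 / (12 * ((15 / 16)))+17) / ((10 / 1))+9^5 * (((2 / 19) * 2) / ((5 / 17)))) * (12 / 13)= 722788982 / 18525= 39016.95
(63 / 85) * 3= 189 / 85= 2.22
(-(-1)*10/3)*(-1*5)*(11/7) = -550/21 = -26.19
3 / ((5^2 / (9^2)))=243 / 25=9.72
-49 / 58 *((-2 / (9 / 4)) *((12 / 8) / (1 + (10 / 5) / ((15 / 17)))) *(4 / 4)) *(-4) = -40 / 29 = -1.38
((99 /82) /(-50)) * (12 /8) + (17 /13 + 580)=61963539 /106600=581.27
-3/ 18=-1/ 6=-0.17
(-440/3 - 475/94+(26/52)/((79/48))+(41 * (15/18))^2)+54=143017415/133668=1069.95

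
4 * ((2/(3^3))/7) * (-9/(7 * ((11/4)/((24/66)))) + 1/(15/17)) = 97912/2401245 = 0.04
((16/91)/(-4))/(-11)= 4/1001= 0.00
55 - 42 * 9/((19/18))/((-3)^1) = 3313/19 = 174.37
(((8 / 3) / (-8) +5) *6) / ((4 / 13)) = 91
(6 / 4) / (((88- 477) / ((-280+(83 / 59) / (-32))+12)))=1518201 / 1468864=1.03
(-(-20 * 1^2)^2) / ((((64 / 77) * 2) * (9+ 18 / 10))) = -9625 / 432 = -22.28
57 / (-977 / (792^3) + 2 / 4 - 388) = -28317206016 / 192507322577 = -0.15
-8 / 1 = -8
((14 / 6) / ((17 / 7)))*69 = 1127 / 17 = 66.29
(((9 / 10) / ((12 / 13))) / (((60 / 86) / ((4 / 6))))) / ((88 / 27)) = 5031 / 17600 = 0.29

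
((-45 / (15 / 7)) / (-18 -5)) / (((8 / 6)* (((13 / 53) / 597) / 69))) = 5980149 / 52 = 115002.87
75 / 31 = 2.42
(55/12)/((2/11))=605/24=25.21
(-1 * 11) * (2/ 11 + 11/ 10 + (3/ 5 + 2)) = -427/ 10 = -42.70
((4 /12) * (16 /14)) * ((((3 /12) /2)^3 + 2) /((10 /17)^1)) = 3485 /2688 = 1.30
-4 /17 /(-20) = 1 /85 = 0.01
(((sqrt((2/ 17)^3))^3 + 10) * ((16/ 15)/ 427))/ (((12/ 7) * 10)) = 32 * sqrt(34)/ 19487537325 + 4/ 2745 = 0.00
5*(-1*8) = -40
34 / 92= 17 / 46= 0.37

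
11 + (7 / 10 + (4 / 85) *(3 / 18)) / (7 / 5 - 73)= 401315 / 36516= 10.99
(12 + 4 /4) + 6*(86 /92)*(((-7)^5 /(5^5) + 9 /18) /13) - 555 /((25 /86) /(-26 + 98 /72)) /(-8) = -263232520819 /44850000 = -5869.18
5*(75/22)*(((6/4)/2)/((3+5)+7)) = 75/88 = 0.85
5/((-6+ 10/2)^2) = 5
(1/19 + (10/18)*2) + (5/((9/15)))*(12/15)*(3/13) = 6007/2223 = 2.70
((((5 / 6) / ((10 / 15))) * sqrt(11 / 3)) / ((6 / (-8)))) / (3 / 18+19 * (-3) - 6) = 10 * sqrt(33) / 1131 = 0.05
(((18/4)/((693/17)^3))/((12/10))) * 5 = 122825/443750076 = 0.00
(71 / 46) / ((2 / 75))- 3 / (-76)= 25311 / 437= 57.92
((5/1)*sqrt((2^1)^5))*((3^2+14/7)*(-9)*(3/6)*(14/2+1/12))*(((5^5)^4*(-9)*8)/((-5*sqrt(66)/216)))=-63034057617187500000*sqrt(33)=-362103092847421209622.85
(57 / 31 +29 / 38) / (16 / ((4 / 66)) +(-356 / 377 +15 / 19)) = 1155505 / 117175226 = 0.01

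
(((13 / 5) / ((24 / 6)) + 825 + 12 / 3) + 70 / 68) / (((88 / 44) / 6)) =847293 / 340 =2492.04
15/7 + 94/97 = 3.11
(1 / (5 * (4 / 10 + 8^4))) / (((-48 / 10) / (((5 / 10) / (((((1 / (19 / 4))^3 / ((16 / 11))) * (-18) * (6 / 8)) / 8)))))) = 0.00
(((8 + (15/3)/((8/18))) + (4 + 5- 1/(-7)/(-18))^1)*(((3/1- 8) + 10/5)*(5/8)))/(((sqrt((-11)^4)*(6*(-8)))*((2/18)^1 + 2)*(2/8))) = 3235/187264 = 0.02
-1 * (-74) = 74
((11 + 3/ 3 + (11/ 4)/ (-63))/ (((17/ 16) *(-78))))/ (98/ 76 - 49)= 228988/ 75727197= 0.00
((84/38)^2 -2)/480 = 521/86640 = 0.01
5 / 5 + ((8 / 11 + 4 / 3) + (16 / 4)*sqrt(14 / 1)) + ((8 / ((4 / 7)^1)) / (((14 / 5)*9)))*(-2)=193 / 99 + 4*sqrt(14)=16.92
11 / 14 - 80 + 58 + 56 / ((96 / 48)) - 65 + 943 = 12387 / 14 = 884.79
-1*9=-9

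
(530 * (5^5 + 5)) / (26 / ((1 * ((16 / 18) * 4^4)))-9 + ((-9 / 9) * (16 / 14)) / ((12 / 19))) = -35672985600 / 229991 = -155106.01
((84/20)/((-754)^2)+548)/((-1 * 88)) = -1557733861/250147040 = -6.23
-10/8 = -5/4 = -1.25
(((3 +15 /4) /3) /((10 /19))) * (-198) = -16929 /20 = -846.45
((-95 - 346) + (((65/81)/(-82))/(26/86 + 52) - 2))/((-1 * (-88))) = -509036453/101117808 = -5.03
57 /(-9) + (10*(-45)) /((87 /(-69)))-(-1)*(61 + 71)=41983 /87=482.56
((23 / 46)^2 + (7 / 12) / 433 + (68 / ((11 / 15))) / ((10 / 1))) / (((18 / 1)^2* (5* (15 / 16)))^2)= 2177432 / 527344475625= 0.00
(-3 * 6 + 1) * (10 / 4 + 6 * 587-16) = -119289 / 2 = -59644.50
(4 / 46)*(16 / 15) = 0.09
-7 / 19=-0.37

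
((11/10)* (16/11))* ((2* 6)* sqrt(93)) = 96* sqrt(93)/5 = 185.16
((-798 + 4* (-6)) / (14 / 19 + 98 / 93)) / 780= -242079 / 411320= -0.59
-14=-14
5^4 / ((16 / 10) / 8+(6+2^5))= 3125 / 191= 16.36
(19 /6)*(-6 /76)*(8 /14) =-1 /7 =-0.14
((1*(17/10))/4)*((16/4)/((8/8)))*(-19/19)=-1.70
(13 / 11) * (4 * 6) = 312 / 11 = 28.36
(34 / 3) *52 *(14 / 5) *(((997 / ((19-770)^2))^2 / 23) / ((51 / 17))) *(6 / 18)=24603710768 / 987691582443105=0.00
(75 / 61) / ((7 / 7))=75 / 61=1.23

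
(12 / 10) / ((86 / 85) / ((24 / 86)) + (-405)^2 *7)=612 / 585571099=0.00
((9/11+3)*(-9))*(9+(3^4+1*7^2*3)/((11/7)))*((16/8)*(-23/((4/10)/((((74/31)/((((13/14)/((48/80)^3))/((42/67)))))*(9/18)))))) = 1731259415592/16335605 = 105980.73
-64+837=773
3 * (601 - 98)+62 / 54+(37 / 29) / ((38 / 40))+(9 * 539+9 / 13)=1230646046 / 193401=6363.18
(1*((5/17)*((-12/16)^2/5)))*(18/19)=81/2584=0.03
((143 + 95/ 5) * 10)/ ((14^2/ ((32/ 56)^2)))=6480/ 2401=2.70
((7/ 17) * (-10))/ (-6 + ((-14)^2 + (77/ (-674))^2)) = -31799320/ 1467412273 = -0.02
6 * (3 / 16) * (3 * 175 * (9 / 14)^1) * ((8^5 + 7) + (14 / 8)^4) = 50986266075 / 4096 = 12447818.87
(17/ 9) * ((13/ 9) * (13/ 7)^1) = 5.07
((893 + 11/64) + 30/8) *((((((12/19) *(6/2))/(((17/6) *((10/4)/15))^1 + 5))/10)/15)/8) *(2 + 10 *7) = 13948929/748600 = 18.63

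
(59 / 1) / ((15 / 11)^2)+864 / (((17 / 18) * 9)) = 133.38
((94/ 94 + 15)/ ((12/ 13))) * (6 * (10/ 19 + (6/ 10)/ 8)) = 5941/ 95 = 62.54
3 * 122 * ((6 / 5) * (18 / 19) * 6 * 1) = 237168 / 95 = 2496.51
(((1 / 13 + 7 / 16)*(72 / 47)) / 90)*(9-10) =-107 / 12220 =-0.01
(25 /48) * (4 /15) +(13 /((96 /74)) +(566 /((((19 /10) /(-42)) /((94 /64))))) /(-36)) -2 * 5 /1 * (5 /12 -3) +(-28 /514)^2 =546.45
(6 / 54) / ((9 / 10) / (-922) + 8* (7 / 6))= 0.01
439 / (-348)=-439 / 348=-1.26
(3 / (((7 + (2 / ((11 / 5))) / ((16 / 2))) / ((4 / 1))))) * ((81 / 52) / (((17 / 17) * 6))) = 1782 / 4069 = 0.44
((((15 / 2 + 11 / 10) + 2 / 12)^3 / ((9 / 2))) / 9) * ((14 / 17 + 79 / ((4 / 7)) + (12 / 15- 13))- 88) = 240436354999 / 371790000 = 646.70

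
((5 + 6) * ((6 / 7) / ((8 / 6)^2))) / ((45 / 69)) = 2277 / 280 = 8.13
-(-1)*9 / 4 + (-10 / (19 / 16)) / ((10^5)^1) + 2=4.25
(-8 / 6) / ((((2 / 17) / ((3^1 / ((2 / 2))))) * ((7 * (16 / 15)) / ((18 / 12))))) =-6.83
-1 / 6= -0.17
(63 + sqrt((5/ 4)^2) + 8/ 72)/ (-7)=-331/ 36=-9.19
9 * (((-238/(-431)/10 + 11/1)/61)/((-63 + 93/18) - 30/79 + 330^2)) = 101633184/6781895825185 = 0.00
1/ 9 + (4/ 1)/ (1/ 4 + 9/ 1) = 181/ 333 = 0.54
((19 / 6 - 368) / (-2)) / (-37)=-2189 / 444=-4.93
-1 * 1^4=-1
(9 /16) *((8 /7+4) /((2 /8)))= 11.57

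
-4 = -4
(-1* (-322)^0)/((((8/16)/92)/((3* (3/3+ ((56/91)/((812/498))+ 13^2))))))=-248193552/2639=-94048.33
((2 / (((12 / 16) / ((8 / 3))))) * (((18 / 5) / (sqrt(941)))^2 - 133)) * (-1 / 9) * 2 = 400448128 / 1905525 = 210.15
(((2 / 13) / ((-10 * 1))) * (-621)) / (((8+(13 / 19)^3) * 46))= 20577 / 824330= 0.02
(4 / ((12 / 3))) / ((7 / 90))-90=-540 / 7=-77.14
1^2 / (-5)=-1 / 5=-0.20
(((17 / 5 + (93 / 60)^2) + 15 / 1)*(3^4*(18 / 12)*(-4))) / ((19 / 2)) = -2022003 / 1900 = -1064.21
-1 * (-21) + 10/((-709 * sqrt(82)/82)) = 21 - 10 * sqrt(82)/709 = 20.87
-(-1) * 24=24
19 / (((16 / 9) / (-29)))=-4959 / 16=-309.94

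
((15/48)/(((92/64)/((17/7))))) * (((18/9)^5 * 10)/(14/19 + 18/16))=4134400/45563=90.74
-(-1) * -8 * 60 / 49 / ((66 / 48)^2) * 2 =-61440 / 5929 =-10.36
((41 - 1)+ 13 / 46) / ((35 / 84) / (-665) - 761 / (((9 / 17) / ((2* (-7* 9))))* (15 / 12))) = 7393470 / 26593918061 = 0.00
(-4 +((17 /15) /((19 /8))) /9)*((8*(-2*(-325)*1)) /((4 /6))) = -5264480 /171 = -30786.43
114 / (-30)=-19 / 5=-3.80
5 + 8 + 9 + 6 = 28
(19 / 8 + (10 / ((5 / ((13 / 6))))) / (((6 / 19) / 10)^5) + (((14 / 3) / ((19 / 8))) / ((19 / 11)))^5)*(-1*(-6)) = 4933866437749161885027019 / 5959396402582572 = 827913785.97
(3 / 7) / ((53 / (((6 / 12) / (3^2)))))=1 / 2226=0.00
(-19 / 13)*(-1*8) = 152 / 13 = 11.69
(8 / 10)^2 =16 / 25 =0.64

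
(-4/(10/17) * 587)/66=-9979/165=-60.48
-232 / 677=-0.34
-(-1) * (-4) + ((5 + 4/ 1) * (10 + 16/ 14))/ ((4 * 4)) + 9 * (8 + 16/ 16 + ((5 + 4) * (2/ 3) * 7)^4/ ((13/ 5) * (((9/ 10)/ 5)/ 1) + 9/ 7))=304947798083/ 19096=15969197.64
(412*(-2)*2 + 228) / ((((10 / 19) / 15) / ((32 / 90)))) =-43168 / 3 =-14389.33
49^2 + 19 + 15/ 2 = 2427.50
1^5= 1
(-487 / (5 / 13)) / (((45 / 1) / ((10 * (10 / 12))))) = -6331 / 27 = -234.48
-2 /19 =-0.11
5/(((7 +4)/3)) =1.36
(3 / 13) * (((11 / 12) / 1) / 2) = 0.11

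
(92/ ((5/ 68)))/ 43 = 6256/ 215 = 29.10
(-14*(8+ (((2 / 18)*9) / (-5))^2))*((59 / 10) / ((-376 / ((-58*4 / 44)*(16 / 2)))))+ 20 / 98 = -235276696 / 3166625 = -74.30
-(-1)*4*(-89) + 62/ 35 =-12398/ 35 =-354.23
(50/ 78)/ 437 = 25/ 17043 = 0.00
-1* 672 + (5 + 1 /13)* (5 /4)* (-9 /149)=-2604813 /3874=-672.38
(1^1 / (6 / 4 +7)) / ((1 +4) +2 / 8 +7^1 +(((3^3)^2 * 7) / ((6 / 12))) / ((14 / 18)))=8 / 893129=0.00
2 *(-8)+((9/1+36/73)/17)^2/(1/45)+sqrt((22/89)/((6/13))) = -3030091/1540081+sqrt(38181)/267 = -1.24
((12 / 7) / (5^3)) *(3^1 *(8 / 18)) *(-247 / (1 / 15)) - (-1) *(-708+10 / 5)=-135406 / 175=-773.75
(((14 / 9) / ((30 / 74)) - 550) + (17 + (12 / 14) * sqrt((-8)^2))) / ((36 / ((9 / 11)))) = -493579 / 41580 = -11.87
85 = 85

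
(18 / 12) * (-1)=-3 / 2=-1.50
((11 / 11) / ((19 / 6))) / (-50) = -3 / 475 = -0.01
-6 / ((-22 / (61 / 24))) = 61 / 88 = 0.69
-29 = -29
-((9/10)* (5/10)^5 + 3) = -969/320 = -3.03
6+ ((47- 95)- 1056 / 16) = -108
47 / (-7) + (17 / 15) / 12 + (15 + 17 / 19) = 9.27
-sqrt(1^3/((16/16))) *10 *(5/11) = -4.55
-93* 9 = -837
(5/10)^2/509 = 1/2036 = 0.00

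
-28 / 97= -0.29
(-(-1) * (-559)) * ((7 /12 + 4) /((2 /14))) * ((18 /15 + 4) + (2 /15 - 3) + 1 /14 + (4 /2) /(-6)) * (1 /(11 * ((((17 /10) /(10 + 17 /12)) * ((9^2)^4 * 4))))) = -55522675 /421513492032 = -0.00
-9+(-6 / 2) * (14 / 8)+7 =-29 / 4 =-7.25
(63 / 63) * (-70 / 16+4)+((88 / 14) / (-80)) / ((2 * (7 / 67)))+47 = 11331 / 245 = 46.25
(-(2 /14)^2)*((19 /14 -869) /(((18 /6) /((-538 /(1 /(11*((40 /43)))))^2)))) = 178877886.21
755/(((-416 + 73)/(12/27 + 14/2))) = -16.39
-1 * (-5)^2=-25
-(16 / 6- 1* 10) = 7.33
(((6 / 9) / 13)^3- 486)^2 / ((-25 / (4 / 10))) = -1662225480217352 / 439842970125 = -3779.13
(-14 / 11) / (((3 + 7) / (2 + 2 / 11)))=-0.28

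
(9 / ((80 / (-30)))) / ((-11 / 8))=27 / 11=2.45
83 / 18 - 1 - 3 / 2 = 19 / 9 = 2.11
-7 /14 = -1 /2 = -0.50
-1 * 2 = -2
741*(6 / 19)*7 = 1638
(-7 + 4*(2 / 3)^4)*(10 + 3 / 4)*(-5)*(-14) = -757015 / 162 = -4672.93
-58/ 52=-29/ 26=-1.12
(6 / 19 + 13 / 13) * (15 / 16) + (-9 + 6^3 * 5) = 1072.23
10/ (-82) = -5/ 41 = -0.12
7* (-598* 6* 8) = -200928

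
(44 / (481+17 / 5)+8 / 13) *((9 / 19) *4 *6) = 2401488 / 299117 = 8.03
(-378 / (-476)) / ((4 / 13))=351 / 136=2.58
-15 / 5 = -3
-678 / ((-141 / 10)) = 48.09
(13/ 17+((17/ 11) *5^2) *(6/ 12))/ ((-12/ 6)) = -7511/ 748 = -10.04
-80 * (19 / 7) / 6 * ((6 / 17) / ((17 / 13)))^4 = -9377147520 / 48830302087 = -0.19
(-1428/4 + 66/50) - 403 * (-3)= 21333/25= 853.32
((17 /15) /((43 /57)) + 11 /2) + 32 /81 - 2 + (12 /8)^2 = 532717 /69660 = 7.65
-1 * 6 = -6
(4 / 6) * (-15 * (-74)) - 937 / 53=38283 / 53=722.32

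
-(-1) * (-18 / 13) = -18 / 13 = -1.38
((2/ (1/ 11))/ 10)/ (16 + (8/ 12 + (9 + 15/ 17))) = 561/ 6770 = 0.08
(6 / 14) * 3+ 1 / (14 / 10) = 2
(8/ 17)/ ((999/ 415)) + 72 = 1226096/ 16983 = 72.20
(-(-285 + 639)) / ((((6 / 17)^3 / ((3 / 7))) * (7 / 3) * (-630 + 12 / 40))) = 1449335 / 617106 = 2.35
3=3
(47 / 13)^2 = 2209 / 169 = 13.07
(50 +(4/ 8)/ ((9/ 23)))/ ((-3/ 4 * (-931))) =1846/ 25137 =0.07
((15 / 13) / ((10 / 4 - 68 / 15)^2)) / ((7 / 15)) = 202500 / 338611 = 0.60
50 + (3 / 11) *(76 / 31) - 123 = -24665 / 341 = -72.33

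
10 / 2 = 5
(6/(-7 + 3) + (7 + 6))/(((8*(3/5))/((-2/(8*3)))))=-115/576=-0.20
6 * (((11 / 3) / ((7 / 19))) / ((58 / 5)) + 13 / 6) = 3684 / 203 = 18.15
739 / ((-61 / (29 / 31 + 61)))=-1418880 / 1891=-750.33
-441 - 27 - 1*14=-482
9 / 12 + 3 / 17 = 63 / 68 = 0.93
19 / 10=1.90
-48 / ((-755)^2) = -48 / 570025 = -0.00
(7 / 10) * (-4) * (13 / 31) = -182 / 155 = -1.17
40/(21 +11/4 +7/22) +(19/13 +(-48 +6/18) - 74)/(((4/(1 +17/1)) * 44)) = -1610042/151437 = -10.63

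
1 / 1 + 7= 8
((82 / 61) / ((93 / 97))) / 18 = 3977 / 51057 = 0.08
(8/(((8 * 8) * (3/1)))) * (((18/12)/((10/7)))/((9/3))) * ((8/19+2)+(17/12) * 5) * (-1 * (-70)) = 106183/10944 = 9.70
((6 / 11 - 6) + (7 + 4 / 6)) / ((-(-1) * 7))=73 / 231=0.32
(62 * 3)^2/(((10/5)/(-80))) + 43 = -1383797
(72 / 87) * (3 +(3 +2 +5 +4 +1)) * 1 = 432 / 29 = 14.90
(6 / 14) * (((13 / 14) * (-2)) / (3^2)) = -13 / 147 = -0.09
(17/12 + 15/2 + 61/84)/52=135/728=0.19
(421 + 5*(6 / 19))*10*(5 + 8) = 1043770 / 19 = 54935.26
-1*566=-566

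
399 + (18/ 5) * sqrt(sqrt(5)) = 18 * 5^(1/ 4)/ 5 + 399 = 404.38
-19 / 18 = -1.06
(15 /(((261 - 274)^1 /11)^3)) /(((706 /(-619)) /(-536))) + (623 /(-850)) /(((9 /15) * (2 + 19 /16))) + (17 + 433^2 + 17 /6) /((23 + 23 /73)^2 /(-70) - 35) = -154741364341270276189 /17877673437100230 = -8655.56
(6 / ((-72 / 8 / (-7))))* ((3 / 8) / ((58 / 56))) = 49 / 29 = 1.69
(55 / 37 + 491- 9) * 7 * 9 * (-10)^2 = 112700700 / 37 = 3045964.86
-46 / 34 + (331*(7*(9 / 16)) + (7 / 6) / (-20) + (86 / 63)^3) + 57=462978313793 / 340063920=1361.44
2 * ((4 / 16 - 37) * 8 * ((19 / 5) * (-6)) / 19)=3528 / 5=705.60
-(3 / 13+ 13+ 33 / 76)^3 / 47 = -2460921790501 / 45328222784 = -54.29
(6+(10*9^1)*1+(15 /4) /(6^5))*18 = 1728.01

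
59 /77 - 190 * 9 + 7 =-131072 /77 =-1702.23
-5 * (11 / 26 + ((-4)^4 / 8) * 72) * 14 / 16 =-2097025 / 208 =-10081.85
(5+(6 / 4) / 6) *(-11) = -231 / 4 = -57.75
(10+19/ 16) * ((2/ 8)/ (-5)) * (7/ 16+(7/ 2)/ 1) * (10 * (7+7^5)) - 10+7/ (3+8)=-370344.28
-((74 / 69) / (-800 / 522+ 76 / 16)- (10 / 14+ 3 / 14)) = 643813 / 1081598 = 0.60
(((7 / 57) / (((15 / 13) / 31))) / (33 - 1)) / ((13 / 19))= 217 / 1440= 0.15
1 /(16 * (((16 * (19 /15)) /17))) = 255 /4864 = 0.05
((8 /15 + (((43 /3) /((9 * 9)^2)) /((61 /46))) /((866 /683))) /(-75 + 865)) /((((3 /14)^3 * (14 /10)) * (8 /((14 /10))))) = 476681841797 /55445956975350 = 0.01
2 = 2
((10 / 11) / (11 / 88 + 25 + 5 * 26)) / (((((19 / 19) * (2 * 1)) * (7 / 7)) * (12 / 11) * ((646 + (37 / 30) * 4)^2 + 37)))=750 / 118321930061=0.00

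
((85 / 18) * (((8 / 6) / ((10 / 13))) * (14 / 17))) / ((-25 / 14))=-2548 / 675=-3.77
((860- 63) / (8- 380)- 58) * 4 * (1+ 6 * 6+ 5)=-313222 / 31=-10103.94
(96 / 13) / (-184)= -12 / 299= -0.04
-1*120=-120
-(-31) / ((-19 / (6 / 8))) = -93 / 76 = -1.22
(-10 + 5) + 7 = 2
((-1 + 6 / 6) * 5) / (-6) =0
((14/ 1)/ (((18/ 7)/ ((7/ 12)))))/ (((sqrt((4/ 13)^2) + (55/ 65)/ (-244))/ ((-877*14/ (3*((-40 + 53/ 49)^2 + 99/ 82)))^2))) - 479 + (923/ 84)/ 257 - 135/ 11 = -686317711843911220100618029211/ 1653255511108177808030009580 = -415.13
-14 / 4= -7 / 2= -3.50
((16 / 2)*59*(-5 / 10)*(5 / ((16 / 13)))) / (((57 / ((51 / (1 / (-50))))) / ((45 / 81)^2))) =40746875 / 3078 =13238.10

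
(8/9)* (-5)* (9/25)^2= -72/125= -0.58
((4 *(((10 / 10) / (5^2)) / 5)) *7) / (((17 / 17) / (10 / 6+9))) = 896 / 375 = 2.39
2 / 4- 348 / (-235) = 931 / 470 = 1.98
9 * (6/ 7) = 54/ 7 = 7.71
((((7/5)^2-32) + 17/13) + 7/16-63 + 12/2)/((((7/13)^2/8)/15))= -17297787/490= -35301.61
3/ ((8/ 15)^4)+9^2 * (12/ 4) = 1147203/ 4096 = 280.08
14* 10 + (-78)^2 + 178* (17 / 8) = 26409 / 4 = 6602.25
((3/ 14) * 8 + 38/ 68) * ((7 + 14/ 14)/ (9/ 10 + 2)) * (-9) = -194760/ 3451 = -56.44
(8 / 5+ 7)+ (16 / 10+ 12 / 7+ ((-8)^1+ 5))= 312 / 35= 8.91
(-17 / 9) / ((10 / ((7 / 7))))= -17 / 90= -0.19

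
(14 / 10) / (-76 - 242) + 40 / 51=7027 / 9010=0.78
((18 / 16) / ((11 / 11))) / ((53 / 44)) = 99 / 106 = 0.93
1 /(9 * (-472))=-1 /4248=-0.00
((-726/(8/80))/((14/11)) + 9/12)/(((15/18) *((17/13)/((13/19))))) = -3581.04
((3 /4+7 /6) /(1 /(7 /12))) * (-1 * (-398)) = 32039 /72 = 444.99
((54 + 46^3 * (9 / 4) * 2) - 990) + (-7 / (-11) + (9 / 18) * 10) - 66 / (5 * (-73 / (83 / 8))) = 437083.51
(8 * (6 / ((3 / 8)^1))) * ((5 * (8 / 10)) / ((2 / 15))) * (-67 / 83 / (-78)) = 42880 / 1079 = 39.74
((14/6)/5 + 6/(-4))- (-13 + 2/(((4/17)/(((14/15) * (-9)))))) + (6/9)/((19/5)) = 15873/190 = 83.54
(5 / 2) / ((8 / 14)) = 35 / 8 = 4.38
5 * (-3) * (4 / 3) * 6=-120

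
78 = 78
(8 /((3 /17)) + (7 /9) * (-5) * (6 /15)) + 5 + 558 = 5461 /9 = 606.78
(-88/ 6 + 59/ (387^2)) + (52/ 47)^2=-4447210201/ 330839721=-13.44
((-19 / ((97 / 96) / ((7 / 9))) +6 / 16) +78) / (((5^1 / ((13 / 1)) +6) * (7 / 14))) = 1929317 / 96612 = 19.97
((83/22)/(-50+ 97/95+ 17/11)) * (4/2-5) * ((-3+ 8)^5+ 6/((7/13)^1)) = 519298215/693952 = 748.32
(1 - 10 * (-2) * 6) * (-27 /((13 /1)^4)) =-0.11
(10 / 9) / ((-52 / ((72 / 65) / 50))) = -2 / 4225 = -0.00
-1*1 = -1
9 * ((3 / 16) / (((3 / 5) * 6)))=15 / 32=0.47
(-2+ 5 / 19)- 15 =-318 / 19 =-16.74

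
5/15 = 1/3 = 0.33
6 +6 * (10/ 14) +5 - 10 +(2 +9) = 114/ 7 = 16.29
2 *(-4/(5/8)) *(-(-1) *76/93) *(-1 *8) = 38912/465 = 83.68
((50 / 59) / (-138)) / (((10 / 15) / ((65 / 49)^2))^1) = -105625 / 6516314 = -0.02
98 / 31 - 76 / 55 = 1.78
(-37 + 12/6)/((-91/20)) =7.69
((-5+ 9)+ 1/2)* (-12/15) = -18/5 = -3.60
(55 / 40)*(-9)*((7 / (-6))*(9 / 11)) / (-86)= -189 / 1376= -0.14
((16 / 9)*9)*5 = 80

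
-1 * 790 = -790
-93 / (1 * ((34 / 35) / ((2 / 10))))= -651 / 34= -19.15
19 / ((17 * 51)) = 19 / 867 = 0.02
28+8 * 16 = 156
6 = 6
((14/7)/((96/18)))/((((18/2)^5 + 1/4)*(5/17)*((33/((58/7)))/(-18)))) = -8874/90935845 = -0.00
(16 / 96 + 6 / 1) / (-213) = -37 / 1278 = -0.03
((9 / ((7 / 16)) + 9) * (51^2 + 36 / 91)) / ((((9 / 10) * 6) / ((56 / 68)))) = 18149070 / 1547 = 11731.78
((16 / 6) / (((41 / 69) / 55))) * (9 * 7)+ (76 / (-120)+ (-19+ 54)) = 19169071 / 1230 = 15584.61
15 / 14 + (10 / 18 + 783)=98863 / 126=784.63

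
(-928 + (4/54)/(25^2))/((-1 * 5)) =15659998/84375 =185.60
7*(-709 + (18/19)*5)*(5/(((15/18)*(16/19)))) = -281001/8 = -35125.12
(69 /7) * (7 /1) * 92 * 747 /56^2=1185489 /784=1512.10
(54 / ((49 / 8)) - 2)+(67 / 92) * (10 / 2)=47143 / 4508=10.46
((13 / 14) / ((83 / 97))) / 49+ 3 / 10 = 45856 / 142345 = 0.32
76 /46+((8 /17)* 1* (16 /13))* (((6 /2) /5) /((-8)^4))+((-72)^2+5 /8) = 4217895569 /813280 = 5186.28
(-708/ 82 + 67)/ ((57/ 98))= 234514/ 2337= 100.35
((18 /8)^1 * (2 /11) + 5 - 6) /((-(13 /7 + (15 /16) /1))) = 728 /3443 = 0.21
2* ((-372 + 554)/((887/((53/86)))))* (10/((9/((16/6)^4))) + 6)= 437291764/27804789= 15.73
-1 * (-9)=9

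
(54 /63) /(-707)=-6 /4949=-0.00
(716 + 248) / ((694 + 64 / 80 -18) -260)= 1205 / 521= 2.31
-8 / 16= -1 / 2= -0.50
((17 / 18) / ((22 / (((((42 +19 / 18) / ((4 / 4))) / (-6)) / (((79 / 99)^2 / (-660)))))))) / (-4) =-7970875 / 99856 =-79.82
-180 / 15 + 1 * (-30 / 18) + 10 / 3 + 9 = -4 / 3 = -1.33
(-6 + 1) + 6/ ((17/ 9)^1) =-31/ 17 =-1.82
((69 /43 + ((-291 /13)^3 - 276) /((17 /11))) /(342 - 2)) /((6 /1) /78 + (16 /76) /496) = -7032650433462 /24876430735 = -282.70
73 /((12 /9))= 219 /4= 54.75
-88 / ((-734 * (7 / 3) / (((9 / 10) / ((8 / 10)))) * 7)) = 297 / 35966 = 0.01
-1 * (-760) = 760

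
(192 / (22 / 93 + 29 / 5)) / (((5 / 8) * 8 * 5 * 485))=17856 / 6806975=0.00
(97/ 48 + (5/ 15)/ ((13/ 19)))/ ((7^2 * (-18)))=-1565/ 550368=-0.00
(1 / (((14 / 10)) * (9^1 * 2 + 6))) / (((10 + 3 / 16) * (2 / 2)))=10 / 3423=0.00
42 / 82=21 / 41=0.51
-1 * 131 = -131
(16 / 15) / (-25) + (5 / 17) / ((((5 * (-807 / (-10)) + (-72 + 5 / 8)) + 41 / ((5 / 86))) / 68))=-40432 / 1728875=-0.02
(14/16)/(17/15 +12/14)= 735/1672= 0.44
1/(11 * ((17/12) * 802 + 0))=6/74987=0.00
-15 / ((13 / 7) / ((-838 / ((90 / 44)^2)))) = 1617.75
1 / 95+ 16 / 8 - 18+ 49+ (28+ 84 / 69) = 135968 / 2185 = 62.23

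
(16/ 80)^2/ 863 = 1/ 21575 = 0.00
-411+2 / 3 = -1231 / 3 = -410.33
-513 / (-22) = 513 / 22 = 23.32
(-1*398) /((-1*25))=398 /25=15.92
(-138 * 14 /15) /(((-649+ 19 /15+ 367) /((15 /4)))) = 7245 /4211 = 1.72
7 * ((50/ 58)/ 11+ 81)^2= 4682625472/ 101761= 46015.91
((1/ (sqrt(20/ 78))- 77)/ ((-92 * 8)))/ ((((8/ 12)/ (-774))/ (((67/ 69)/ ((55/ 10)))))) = -20.89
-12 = -12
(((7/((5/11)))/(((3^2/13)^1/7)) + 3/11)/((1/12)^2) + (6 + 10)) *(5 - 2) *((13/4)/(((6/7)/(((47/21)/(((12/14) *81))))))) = 8242.20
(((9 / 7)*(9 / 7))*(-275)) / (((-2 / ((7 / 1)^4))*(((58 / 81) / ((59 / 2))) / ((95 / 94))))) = 495535107375 / 21808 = 22722629.65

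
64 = 64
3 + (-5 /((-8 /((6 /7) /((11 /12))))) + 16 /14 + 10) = 162 /11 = 14.73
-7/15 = -0.47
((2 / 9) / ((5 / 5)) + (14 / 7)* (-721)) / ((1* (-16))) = 811 / 9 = 90.11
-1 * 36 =-36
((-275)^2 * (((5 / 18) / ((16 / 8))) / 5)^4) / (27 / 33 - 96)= -831875 / 1758557952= -0.00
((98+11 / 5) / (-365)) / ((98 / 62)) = -15531 / 89425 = -0.17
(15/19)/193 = 15/3667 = 0.00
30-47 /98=2893 /98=29.52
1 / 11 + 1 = 12 / 11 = 1.09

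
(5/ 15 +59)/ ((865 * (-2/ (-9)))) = 267/ 865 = 0.31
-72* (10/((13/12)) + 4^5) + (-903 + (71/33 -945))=-32706301/429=-76238.46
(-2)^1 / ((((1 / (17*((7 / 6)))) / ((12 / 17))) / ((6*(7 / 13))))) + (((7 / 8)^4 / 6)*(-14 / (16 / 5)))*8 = -29993831 / 319488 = -93.88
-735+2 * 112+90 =-421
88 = 88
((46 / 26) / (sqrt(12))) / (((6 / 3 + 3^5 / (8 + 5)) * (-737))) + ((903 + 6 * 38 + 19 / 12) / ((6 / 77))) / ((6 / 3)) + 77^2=1900283 / 144 -23 * sqrt(3) / 1189518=13196.41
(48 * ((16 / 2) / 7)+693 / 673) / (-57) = -4619 / 4711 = -0.98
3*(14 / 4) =21 / 2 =10.50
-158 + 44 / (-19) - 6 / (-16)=-24311 / 152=-159.94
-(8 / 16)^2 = -1 / 4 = -0.25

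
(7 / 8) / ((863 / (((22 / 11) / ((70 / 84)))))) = 21 / 8630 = 0.00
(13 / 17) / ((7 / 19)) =247 / 119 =2.08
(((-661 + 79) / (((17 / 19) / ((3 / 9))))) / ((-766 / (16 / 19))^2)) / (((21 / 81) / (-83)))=27824256 / 331663829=0.08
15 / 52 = 0.29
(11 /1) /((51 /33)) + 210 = 3691 /17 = 217.12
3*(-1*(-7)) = 21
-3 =-3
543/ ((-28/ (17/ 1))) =-329.68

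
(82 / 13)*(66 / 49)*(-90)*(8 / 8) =-764.65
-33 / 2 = -16.50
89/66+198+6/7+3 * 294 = 499979/462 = 1082.21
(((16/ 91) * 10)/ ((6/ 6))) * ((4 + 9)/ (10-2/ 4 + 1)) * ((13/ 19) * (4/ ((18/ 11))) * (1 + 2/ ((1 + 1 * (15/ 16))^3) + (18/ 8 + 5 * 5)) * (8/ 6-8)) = -222207356800/ 320938443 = -692.37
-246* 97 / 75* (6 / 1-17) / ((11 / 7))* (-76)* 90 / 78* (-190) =482394192 / 13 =37107245.54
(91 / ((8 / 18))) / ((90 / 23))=2093 / 40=52.32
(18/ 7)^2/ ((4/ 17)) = 1377/ 49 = 28.10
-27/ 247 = -0.11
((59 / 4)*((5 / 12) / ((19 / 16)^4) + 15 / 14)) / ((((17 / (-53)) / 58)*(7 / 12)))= -635807984975 / 108557393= -5856.88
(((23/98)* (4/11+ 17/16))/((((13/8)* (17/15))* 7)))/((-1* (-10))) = 17319/6670664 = 0.00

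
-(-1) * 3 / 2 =3 / 2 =1.50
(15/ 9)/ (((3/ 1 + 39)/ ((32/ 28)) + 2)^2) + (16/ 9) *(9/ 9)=76928/ 43245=1.78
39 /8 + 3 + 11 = 151 /8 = 18.88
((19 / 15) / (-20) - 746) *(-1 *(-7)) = -1566733 / 300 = -5222.44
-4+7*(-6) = -46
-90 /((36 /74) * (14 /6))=-555 /7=-79.29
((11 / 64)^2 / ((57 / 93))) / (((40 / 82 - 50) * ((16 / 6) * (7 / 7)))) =-461373 / 1263861760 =-0.00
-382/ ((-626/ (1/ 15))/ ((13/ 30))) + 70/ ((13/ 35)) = 345114779/ 1831050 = 188.48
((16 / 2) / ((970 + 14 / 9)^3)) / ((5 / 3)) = 2187 / 417840434240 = 0.00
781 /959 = 0.81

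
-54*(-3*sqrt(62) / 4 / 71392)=81*sqrt(62) / 142784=0.00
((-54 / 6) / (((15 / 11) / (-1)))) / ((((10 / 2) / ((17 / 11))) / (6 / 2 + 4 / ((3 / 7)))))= 629 / 25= 25.16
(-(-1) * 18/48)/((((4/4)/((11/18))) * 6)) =11/288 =0.04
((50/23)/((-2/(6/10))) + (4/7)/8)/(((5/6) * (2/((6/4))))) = -1683/3220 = -0.52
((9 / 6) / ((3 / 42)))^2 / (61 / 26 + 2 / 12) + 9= 369 / 2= 184.50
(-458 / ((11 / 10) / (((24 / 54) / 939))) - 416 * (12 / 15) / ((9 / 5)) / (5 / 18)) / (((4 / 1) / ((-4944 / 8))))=15937489112 / 154935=102865.65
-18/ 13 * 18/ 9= -36/ 13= -2.77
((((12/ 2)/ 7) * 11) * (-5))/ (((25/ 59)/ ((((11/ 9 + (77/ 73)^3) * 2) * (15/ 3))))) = -21775206464/ 8169357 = -2665.47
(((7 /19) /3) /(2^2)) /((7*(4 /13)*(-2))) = -13 /1824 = -0.01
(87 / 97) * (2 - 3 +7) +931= 90829 / 97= 936.38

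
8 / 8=1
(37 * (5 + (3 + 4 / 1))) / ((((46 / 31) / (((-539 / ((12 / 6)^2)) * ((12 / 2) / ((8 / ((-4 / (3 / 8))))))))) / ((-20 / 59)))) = -148375920 / 1357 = -109341.13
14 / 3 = 4.67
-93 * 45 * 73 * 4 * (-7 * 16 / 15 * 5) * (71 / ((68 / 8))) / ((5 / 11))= 14252337792 / 17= 838372811.29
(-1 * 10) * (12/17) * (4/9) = -160/51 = -3.14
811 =811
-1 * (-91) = 91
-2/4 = -1/2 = -0.50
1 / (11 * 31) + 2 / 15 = 697 / 5115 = 0.14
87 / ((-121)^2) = 87 / 14641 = 0.01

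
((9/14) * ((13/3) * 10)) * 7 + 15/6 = 395/2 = 197.50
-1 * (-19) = 19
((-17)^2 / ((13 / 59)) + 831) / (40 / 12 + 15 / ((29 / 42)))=1211649 / 14170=85.51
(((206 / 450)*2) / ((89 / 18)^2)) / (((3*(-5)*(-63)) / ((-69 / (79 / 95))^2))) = 472075368 / 1730223635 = 0.27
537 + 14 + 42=593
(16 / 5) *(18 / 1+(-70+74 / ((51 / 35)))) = -992 / 255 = -3.89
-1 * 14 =-14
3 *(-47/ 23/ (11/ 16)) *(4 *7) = -249.68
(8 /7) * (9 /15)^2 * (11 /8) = 99 /175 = 0.57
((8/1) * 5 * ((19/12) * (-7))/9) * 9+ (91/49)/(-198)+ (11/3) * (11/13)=-7932247/18018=-440.24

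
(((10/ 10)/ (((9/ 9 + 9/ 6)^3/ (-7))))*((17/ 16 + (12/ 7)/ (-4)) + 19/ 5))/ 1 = -1.99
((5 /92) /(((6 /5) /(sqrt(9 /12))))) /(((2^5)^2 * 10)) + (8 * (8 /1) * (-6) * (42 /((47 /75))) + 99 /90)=-12095483 /470 + 5 * sqrt(3) /2260992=-25735.07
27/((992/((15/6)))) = 135/1984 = 0.07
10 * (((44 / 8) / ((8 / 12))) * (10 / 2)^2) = 4125 / 2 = 2062.50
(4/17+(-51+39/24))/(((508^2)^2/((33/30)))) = -73513/90571958210560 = -0.00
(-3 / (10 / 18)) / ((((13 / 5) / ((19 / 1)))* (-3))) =171 / 13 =13.15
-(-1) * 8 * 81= 648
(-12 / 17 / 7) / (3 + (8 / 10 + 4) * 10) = -4 / 2023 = -0.00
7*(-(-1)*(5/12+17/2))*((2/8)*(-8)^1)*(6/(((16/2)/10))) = -3745/4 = -936.25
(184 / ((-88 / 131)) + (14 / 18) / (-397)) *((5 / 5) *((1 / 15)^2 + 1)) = -2433008876 / 8843175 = -275.13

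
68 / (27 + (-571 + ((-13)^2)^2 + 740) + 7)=1 / 423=0.00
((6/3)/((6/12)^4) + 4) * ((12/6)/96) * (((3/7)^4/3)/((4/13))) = 1053/38416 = 0.03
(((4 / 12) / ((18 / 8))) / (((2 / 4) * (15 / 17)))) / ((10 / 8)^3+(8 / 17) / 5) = 147968 / 902097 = 0.16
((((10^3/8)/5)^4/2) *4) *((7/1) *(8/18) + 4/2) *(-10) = -359375000/9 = -39930555.56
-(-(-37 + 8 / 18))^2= -108241 / 81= -1336.31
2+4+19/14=103/14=7.36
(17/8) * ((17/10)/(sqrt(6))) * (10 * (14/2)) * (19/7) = 280.21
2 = 2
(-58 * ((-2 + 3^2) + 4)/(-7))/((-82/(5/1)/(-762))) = 1215390/287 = 4234.81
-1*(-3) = 3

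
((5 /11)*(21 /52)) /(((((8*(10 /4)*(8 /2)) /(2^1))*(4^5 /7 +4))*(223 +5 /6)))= 441 /3232568768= 0.00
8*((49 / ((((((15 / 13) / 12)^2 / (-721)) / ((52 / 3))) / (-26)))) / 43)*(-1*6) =-2066496653312 / 1075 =-1922322468.20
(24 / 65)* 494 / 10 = 456 / 25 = 18.24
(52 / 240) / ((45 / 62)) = 403 / 1350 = 0.30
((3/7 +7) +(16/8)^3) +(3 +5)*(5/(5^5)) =67556/4375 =15.44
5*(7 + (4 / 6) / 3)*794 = 258050 / 9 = 28672.22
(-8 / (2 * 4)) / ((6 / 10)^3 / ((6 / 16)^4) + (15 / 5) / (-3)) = -375 / 3721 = -0.10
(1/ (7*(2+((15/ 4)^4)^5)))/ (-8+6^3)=0.00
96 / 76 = 24 / 19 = 1.26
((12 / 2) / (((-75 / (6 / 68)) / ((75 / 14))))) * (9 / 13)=-81 / 3094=-0.03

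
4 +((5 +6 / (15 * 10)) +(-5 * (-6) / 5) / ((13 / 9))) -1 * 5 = 2663 / 325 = 8.19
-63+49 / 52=-3227 / 52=-62.06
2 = 2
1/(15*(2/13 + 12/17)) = 0.08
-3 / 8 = -0.38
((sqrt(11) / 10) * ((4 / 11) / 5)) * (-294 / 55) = -588 * sqrt(11) / 15125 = -0.13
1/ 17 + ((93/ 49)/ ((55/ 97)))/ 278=902567/ 12736570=0.07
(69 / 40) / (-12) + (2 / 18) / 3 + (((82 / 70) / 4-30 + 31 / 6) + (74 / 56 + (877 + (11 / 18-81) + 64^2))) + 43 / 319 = 46973153611 / 9646560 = 4869.42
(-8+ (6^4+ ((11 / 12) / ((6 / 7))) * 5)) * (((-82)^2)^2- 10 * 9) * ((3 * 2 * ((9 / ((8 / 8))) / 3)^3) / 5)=18945875971827 / 10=1894587597182.70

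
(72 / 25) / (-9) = -8 / 25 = -0.32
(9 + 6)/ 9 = 5/ 3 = 1.67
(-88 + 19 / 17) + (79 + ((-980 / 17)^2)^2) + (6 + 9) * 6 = 922375018548 / 83521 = 11043629.97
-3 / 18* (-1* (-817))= -817 / 6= -136.17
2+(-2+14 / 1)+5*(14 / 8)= 91 / 4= 22.75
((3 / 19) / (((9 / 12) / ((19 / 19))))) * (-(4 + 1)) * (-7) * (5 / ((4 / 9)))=1575 / 19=82.89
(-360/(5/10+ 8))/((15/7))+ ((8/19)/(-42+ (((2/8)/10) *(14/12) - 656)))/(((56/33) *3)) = -7485865824/378746893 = -19.76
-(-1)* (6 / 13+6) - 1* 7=-7 / 13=-0.54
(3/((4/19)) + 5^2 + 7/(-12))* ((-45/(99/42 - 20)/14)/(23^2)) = 1740/130663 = 0.01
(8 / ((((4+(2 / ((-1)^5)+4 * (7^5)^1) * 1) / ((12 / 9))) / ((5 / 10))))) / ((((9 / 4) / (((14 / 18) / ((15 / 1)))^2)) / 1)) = 1568 / 16541101125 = 0.00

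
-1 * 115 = -115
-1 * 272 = -272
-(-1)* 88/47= 88/47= 1.87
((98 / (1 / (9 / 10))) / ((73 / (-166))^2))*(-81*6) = -5905967256 / 26645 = -221653.87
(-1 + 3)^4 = 16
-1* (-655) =655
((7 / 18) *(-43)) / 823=-301 / 14814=-0.02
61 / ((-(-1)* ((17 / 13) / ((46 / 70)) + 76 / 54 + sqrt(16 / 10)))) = 67532542155 / 3239815013 -7951146138* sqrt(10) / 3239815013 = 13.08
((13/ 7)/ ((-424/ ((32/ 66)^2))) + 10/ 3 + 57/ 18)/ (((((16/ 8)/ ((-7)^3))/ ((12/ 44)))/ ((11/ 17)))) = -257319335/ 1308252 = -196.69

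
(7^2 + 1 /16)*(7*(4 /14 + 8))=22765 /8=2845.62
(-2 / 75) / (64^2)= -1 / 153600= -0.00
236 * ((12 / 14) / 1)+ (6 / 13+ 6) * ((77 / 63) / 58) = 202.42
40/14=20/7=2.86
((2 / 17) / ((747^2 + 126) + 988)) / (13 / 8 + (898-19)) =16 / 66963366095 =0.00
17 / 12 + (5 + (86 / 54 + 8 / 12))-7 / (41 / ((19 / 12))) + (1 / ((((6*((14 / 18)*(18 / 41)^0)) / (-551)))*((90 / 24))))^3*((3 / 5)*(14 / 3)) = -2962651916887 / 33901875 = -87389.03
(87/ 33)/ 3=29/ 33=0.88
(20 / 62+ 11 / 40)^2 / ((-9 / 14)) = -427063 / 768800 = -0.56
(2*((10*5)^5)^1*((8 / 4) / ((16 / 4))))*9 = 2812500000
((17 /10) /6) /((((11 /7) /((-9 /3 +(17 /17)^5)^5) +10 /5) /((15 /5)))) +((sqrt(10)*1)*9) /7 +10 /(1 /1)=9*sqrt(10) /7 +22802 /2185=14.50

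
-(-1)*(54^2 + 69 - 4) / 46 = 2981 / 46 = 64.80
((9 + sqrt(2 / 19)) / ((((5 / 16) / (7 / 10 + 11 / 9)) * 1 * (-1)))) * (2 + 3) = -1384 / 5-1384 * sqrt(38) / 855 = -286.78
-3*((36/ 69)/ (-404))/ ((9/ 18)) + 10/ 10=2341/ 2323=1.01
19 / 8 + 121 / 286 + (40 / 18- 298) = -274229 / 936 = -292.98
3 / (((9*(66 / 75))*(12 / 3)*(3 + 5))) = 25 / 2112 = 0.01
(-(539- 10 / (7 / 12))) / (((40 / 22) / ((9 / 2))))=-361647 / 280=-1291.60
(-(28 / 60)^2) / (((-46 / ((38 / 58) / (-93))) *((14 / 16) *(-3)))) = 532 / 41870925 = 0.00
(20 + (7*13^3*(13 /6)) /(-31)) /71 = -196207 /13206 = -14.86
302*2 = 604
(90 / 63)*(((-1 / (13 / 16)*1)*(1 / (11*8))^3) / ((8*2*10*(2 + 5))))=-1 / 434097664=-0.00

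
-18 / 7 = -2.57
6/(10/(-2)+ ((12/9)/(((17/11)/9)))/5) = -510/293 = -1.74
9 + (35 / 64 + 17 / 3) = 2921 / 192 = 15.21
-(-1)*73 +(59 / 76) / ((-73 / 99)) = 399163 / 5548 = 71.95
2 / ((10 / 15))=3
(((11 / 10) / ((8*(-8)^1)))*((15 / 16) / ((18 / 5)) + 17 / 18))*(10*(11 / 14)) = -41987 / 258048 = -0.16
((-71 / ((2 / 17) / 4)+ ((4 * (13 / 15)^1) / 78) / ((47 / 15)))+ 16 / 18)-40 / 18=-113520 / 47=-2415.32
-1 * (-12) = 12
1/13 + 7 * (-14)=-1273/13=-97.92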